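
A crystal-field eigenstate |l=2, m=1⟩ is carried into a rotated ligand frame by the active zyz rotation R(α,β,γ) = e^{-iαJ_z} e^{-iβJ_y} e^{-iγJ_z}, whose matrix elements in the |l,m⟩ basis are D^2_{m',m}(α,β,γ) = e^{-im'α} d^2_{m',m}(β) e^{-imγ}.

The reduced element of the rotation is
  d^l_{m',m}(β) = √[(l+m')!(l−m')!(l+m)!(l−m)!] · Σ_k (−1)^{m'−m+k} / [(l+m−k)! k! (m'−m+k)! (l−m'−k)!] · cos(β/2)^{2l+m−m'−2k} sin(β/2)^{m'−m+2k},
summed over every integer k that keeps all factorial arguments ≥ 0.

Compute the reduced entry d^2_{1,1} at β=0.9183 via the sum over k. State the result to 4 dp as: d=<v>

d^2_{1,1}(β=0.9183) via the finite sum:
Half-angle: c=0.896430, s=0.443186. N=√(6·1·6·1)=6.000000
k∈{0,1} keeps every argument non-negative
  k=0: (−1)^0·6.0000/(6)·0.8964^4·0.4432^0 = +0.645750
  k=1: (−1)^1·6.0000/(2)·0.8964^2·0.4432^2 = -0.473507
d^2_{1,1}(0.9183) = +0.645750 -0.473507 = +0.172244

d=0.1722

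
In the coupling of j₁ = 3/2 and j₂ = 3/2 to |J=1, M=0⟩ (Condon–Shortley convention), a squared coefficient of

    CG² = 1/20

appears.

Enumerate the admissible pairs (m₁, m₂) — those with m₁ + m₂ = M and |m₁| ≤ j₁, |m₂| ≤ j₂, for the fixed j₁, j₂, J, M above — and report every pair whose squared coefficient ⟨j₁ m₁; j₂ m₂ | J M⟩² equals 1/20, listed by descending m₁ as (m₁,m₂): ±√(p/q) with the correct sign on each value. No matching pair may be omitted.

(1/2,-1/2): −√(1/20); (-1/2,1/2): −√(1/20)

Admissible pairs with m₁+m₂ = M = 0: (-3/2,3/2), (-1/2,1/2), (1/2,-1/2), (3/2,-3/2)
  (m₁,m₂)=(3/2,-3/2): CG² = 9/20, CG = +√(9/20)
  (m₁,m₂)=(1/2,-1/2): CG² = 1/20, CG = −√(1/20)   ← matches the target
  (m₁,m₂)=(-1/2,1/2): CG² = 1/20, CG = −√(1/20)   ← matches the target
  (m₁,m₂)=(-3/2,3/2): CG² = 9/20, CG = +√(9/20)
Pairs with CG² = 1/20: (1/2,-1/2): −√(1/20); (-1/2,1/2): −√(1/20)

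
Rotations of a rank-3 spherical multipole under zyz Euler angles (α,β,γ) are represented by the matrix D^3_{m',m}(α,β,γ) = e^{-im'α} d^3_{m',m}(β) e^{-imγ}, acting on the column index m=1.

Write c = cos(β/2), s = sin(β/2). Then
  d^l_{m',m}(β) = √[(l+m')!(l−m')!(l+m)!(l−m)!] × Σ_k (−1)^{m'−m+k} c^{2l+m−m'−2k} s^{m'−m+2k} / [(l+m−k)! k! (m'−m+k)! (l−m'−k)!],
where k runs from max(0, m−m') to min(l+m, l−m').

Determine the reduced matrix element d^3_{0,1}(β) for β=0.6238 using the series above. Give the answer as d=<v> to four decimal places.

d=0.5802

d^3_{0,1}(β=0.6238) via the finite sum:
With c≡cos(β/2)=0.951752 and s≡sin(β/2)=0.306868, N=[6·6·24·2]^{1/2}=41.569219
k: max(0,(1)−(0))=1 … min(3+(1),3−(0))=3
  k=1: (−1)^0·41.5692/(12)·0.9518^5·0.3069^1 = +0.830159
  k=2: (−1)^1·41.5692/(4)·0.9518^3·0.3069^3 = -0.258903
  k=3: (−1)^2·41.5692/(12)·0.9518^1·0.3069^5 = +0.008972
d^3_{0,1}(0.6238) = +0.830159 -0.258903 +0.008972 = +0.580228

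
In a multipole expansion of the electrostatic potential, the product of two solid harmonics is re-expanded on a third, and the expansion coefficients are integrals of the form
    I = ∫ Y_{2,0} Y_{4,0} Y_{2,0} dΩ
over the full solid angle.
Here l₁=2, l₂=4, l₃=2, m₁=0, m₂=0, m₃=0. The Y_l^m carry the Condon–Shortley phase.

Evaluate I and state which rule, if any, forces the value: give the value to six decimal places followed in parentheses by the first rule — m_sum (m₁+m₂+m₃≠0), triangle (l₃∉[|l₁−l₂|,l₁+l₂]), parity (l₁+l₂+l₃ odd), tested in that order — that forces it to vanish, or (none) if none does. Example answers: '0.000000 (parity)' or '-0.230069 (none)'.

0.241796 (none)

Rules hold: Σm=0, L=8 even, 2≤2≤6.
N = 5·9·5 = 225
Δ = 4!·0!·4!/9! = 1/630
Racah Σ t=2..2: t=2:+1/16 = 1/16
⇒ 3j(2 4 2; 0 0 0)² = 2/35, sgn +1
(m-triple is (0,0,0) — same symbol as above.)
4πI² = N·(3j₀)²·(3jₘ)² = 36/49
I = +1·√(0.734694/4π) = 0.24179554
No selection rule forces the value: the integral is nonzero (none).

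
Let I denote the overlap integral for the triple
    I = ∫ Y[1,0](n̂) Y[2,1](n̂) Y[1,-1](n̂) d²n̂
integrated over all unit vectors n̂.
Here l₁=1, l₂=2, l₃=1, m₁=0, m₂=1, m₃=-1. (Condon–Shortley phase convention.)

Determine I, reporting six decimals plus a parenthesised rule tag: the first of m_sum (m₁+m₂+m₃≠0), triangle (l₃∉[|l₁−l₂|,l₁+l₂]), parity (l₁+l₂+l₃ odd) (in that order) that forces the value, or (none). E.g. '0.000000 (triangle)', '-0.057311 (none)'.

Checks pass: Σm=0; 4 even; l₃=1∈[1,3].
(2·1+1)(2·2+1)(2·1+1) = 45
Δ: 2! 0! 2! / 5! → 1/30
sum: t=1:−1/1 = -1/1
3j²(1 2 1; 0 0 0) = Δ·Π!·Σ² = 2/15  (sign +1)
sum: t=1:−1/2 = -1/2
3j²(1 2 1; 0 1 -1) = Δ·Π!·Σ² = 1/10  (sign -1)
combine: 4πI² = 45·2/15·1/10 = 3/5
take √, sign -1: I = -0.21850969
No selection rule forces the value: the integral is nonzero (none).

-0.218510 (none)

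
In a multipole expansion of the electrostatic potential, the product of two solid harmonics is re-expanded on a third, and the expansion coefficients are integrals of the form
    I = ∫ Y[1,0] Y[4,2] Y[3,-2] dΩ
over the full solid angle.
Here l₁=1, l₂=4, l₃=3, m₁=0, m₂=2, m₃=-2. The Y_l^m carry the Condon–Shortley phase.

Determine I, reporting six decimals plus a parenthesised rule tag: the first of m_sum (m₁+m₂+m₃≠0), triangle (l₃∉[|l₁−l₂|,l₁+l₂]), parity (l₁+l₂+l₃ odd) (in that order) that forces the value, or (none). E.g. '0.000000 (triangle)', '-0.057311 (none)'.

Rules hold: Σm=0, L=8 even, 3≤3≤5.
N = 3·9·7 = 189
Δ = 2!·0!·6!/9! = 1/252
Racah Σ t=1..1: t=1:−1/36 = -1/36
⇒ 3j(1 4 3; 0 0 0)² = 4/63, sgn +1
Racah Σ t=1..1: t=1:−1/120 = -1/120
⇒ 3j(1 4 3; 0 2 -2)² = 1/21, sgn +1
4πI² = N·(3j₀)²·(3jₘ)² = 4/7
I = +1·√(0.571429/4π) = 0.21324362
No selection rule forces the value: the integral is nonzero (none).

0.213244 (none)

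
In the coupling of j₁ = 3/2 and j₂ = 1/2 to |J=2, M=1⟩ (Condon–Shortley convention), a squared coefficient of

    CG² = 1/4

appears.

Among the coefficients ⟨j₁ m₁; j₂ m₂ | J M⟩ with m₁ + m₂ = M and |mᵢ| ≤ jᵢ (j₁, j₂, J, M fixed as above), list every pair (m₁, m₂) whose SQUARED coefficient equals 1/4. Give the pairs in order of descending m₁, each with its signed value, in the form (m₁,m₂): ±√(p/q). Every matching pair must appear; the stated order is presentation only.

(3/2,-1/2): +√(1/4)

Admissible pairs with m₁+m₂ = M = 1: (1/2,1/2), (3/2,-1/2)
  (m₁,m₂)=(3/2,-1/2): CG² = 1/4, CG = +√(1/4)   ← matches the target
  (m₁,m₂)=(1/2,1/2): CG² = 3/4, CG = +√(3/4)
Pairs with CG² = 1/4: (3/2,-1/2): +√(1/4)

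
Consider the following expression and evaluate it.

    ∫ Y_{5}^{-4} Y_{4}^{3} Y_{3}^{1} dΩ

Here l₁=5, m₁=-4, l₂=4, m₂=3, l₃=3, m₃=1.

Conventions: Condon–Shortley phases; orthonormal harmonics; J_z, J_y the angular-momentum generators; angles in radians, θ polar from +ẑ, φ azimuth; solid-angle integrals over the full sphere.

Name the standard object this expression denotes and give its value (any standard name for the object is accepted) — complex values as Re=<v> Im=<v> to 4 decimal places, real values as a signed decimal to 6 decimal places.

This is a Gaunt coefficient — the integral of a triple product of spherical harmonics over the sphere.
Checks pass: Σm=0; 12 even; l₃=3∈[1,9].
(2·5+1)(2·4+1)(2·3+1) = 693
Δ: 6! 4! 2! / 13! → 1/180180
sum: t=2:+1/576 t=3:−1/144 t=4:+1/576 = -1/288
3j²(5 4 3; 0 0 0) = Δ·Π!·Σ² = 20/1001  (sign +1)
sum: t=5:−1/5760 t=6:+1/4320 = 1/17280
3j²(5 4 3; -4 3 1) = Δ·Π!·Σ² = 7/4290  (sign +1)
combine: 4πI² = 693·20/1001·7/4290 = 42/1859
take √, sign +1: I = 0.04240138

Gaunt coefficient, +0.042401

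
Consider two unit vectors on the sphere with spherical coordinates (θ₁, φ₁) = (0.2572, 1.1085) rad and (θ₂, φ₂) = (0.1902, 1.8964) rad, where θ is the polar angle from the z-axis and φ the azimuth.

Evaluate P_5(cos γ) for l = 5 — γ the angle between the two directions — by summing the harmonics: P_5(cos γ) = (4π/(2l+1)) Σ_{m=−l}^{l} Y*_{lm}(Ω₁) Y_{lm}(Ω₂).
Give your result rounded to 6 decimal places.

0.767624

Term-by-term m-sum for l=5 (normalisation 4π/11 = 1.142397):
  m=-5: (0.000365, -0.000334) × (-0.000112, 0.000006) = (-0.000000, 0.000000)  (running Σ = (-0.000000, 0.000000))
  m=-4: (-0.001633, -0.005714) × (0.000488, -0.001775) = (-0.000011, 0.000000)  (running Σ = (-0.000011, 0.000000))
  m=-3: (-0.041524, -0.007724) × (0.014875, 0.010045) = (-0.000540, -0.000532)  (running Σ = (-0.000551, -0.000532))
  m=-2: (-0.115327, 0.152907) × (-0.089546, 0.068244) = (-0.000108, -0.021562)  (running Σ = (-0.000659, -0.022094))
  m=-1: (0.228054, 0.457653) × (-0.136088, -0.403081) = (0.153436, -0.154205)  (running Σ = (0.152777, -0.176300))
  m=0: (0.524827, -0.000000) × (0.698113, 0.000000) = (0.366388, 0.000000)  (running Σ = (0.519165, -0.176300))
  m=1: (-0.228054, 0.457653) × (0.136088, -0.403081) = (0.153436, 0.154205)  (running Σ = (0.672600, -0.022094))
  m=2: (-0.115327, -0.152907) × (-0.089546, -0.068244) = (-0.000108, 0.021562)  (running Σ = (0.672492, -0.000532))
  m=3: (0.041524, -0.007724) × (-0.014875, 0.010045) = (-0.000540, 0.000532)  (running Σ = (0.671952, 0.000000))
  m=4: (-0.001633, 0.005714) × (0.000488, 0.001775) = (-0.000011, -0.000000)  (running Σ = (0.671941, 0.000000))
  m=5: (-0.000365, -0.000334) × (0.000112, 0.000006) = (-0.000000, -0.000000)  (running Σ = (0.671941, -0.000000))
Total Σ_m = (0.671941, -0.000000). Multiply by 1.142397: (0.767624, -0.000000). P_5(cos γ) = 0.767624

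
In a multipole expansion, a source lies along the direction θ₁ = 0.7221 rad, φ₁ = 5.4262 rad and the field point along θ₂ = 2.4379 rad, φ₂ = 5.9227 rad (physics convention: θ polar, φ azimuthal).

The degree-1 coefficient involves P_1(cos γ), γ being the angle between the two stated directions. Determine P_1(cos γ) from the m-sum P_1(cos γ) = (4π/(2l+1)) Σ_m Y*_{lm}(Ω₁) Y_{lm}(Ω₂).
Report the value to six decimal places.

Summing Y*_{l m}(θ₁,φ₁)·Y_{l m}(θ₂,φ₂) over m ∈ [−1, 1]; prefactor 4π/(2·1+1) = 4.188790:
  m=-1: (0.149511, -0.172610) × (0.209179, 0.078852) = (0.044885, -0.024317)  (running Σ = (0.044885, -0.024317))
  m=0: (0.366657, -0.000000) × (-0.372539, 0.000000) = (-0.136594, 0.000000)  (running Σ = (-0.091709, -0.024317))
  m=1: (-0.149511, -0.172610) × (-0.209179, 0.078852) = (0.044885, 0.024317)  (running Σ = (-0.046824, 0.000000))
Σ over m = (-0.046824, 0.000000); ×(4π/3) → (-0.196135, 0.000000). Real part: -0.196135

-0.196135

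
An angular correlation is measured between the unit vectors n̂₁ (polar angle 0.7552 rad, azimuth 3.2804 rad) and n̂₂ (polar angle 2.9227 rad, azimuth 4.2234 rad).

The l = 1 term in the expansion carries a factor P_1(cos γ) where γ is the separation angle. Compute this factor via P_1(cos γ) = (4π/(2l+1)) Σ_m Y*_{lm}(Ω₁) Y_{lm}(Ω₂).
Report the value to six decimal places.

Addition theorem: P_1(cos γ) = (4π/3) Σ_m Y*_{lm}(Ω₁) Y_{lm}(Ω₂), m = −1…1:
  term(m=-1) = 0.01044 - 0.01438j   from Y*(Ω₁)=-0.23454 - 0.03277j, Y(Ω₂)=-0.03524 + 0.06623j
  term(m=+0) = -0.16968 + 0.00000j   from Y*(Ω₁)=0.35577 + 0.00000j, Y(Ω₂)=-0.47694 + 0.00000j
  term(m=+1) = 0.01044 + 0.01438j   from Y*(Ω₁)=0.23454 - 0.03277j, Y(Ω₂)=0.03524 + 0.06623j
Accumulated sum -0.14881 + 0.00000j; after 4π/(2l+1) scaling, -0.62334 + 0.00000j ⇒ P_1 = -0.623336

-0.623336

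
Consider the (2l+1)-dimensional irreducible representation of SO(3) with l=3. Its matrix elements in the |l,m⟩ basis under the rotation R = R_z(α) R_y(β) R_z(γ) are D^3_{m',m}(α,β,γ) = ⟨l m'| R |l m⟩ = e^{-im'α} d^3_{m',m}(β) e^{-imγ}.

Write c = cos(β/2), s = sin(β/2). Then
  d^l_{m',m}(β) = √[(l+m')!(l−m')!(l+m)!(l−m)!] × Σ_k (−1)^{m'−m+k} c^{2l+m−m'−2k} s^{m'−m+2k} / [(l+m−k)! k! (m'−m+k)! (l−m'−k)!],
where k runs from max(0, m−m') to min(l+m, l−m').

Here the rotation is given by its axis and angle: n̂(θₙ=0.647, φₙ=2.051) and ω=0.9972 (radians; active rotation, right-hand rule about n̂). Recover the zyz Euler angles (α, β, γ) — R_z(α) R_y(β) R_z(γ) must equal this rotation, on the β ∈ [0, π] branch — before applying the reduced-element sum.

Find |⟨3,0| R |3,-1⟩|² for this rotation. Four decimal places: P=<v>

Axis–angle → zyz. n̂ = (sinθₙcosφₙ, sinθₙsinφₙ, cosθₙ) = (-0.278467, +0.534620, +0.797896), ω = 0.9972.
R = I cosω + sinω [n̂]ₓ + (1−cosω) n̂n̂ᵀ gives
  R = [+0.578121, -0.738283, +0.347440; +0.602110, +0.673374, +0.428989; -0.550673, -0.038810, +0.833819]
β = atan2(√(R₁₃²+R₂₃²), R₃₃) = 0.584807; α = atan2(R₂₃, R₁₃) mod 2π = 0.890045; γ = atan2(R₃₂, −R₃₁) mod 2π = 6.212823
First d^3_{0,-1}(β=0.5848), then the phase factors e^{-i(0)α} and e^{-i(-1)γ}:
Half-angle: c=0.957554, s=0.288255. N=√(6·6·2·24)=41.569219
k∈{0,1,2} keeps every argument non-negative
  k=0: (−1)^1·41.5692/(12)·0.9576^5·0.2883^1 = -0.803864
  k=1: (−1)^2·41.5692/(4)·0.9576^3·0.2883^3 = +0.218540
  k=2: (−1)^3·41.5692/(12)·0.9576^1·0.2883^5 = -0.006601
d^3_{0,-1}(0.5848) = -0.803864 +0.218540 -0.006601 = -0.591926
|D^3_{0,-1}|² = |d^3_{0,-1}(β)|² = (-0.591926)² = 0.350377 (the z-rotation phases have unit modulus)

P=0.3504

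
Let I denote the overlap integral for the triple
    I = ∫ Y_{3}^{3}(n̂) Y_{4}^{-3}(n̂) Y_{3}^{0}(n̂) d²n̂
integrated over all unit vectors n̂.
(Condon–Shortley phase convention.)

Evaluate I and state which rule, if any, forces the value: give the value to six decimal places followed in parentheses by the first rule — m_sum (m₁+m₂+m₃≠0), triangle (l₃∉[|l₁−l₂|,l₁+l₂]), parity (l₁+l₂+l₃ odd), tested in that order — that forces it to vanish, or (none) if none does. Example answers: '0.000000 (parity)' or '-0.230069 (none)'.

0.203551 (none)

Rules hold: Σm=0, L=10 even, 1≤3≤7.
N = 7·9·7 = 441
Δ = 4!·2!·4!/11! = 1/34650
Racah Σ t=1..3: t=1:−1/72 t=2:+1/16 t=3:−1/72 = 5/144
⇒ 3j(3 4 3; 0 0 0)² = 2/77, sgn -1
Racah Σ t=0..0: t=0:+1/288 = 1/288
⇒ 3j(3 4 3; 3 -3 0)² = 1/22, sgn -1
4πI² = N·(3j₀)²·(3jₘ)² = 63/121
I = +1·√(0.520661/4π) = 0.20355073
No selection rule forces the value: the integral is nonzero (none).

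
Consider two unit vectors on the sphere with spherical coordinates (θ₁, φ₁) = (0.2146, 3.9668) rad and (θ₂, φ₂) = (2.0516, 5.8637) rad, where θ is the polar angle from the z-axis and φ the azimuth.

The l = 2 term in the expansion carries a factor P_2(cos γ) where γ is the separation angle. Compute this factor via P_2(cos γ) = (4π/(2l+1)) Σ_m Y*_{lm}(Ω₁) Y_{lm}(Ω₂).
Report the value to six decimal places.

-0.106216

Addition theorem: P_2(cos γ) = (4π/5) Σ_m Y*_{lm}(Ω₁) Y_{lm}(Ω₂), m = −2…2:
  term(m=-2) = -0.00423 + 0.00323j   from Y*(Ω₁)=-0.00139 + 0.01746j, Y(Ω₂)=0.20291 + 0.22590j
  term(m=-1) = 0.01631 + 0.04824j   from Y*(Ω₁)=-0.10905 - 0.11810j, Y(Ω₂)=-0.28932 - 0.12902j
  term(m=+0) = -0.06643 + 0.00000j   from Y*(Ω₁)=0.58787 + 0.00000j, Y(Ω₂)=-0.11301 + 0.00000j
  term(m=+1) = 0.01631 - 0.04824j   from Y*(Ω₁)=0.10905 - 0.11810j, Y(Ω₂)=0.28932 - 0.12902j
  term(m=+2) = -0.00423 - 0.00323j   from Y*(Ω₁)=-0.00139 - 0.01746j, Y(Ω₂)=0.20291 - 0.22590j
Σ over m = -0.04226 + 0.00000j; ×(4π/5) → -0.10622 + 0.00000j. Real part: -0.106216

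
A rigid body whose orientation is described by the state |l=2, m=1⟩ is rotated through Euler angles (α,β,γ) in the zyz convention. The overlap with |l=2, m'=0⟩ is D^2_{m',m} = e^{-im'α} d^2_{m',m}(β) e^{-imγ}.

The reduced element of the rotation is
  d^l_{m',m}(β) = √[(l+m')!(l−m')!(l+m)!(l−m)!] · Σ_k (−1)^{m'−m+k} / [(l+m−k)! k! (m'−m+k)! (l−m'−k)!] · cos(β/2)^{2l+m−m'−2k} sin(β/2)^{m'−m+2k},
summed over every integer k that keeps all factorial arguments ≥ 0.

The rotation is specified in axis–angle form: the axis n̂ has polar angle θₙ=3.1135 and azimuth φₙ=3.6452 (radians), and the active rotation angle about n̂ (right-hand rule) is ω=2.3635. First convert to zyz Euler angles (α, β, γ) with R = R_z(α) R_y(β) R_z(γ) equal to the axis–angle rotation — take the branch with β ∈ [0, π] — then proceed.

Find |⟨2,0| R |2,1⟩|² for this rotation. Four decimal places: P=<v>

Axis–angle → zyz. n̂ = (sinθₙcosφₙ, sinθₙsinφₙ, cosθₙ) = (-0.024602, -0.013555, -0.999605), ω = 2.3635.
R = I cosω + sinω [n̂]ₓ + (1−cosω) n̂n̂ᵀ gives
  R = [-0.711217, +0.702216, +0.032593; -0.701074, -0.711939, +0.040470; +0.051622, +0.005933, +0.998649]
β = atan2(√(R₁₃²+R₂₃²), R₃₃) = 0.051986; α = atan2(R₂₃, R₁₃) mod 2π = 0.892792; γ = atan2(R₃₂, −R₃₁) mod 2π = 3.027170
First d^2_{0,1}(β=0.0520), then the phase factors e^{-i(0)α} and e^{-i(1)γ}:
With c≡cos(β/2)=0.999662 and s≡sin(β/2)=0.025990, N=[2·2·6·1]^{1/2}=4.898979
Admissible k: 1..2 (factorial args all ≥0)
  k=1: (−1)^0·4.8990/(2)·0.9997^3·0.0260^1 = +0.063598
  k=2: (−1)^1·4.8990/(2)·0.9997^1·0.0260^3 = -0.000043
d^2_{0,1}(0.0520) = +0.063598 -0.000043 = +0.063555
|D^2_{0,1}|² = |d^2_{0,1}(β)|² = (+0.063555)² = 0.004039 (the z-rotation phases have unit modulus)

P=0.0040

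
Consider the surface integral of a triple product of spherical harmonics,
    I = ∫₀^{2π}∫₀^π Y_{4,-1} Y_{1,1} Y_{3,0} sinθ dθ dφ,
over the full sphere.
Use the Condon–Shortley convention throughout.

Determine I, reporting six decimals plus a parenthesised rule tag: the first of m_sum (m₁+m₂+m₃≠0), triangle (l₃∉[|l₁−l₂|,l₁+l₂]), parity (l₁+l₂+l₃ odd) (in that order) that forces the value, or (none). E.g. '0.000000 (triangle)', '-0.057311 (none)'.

m-sum 0 ✓  L=8 even ✓  3≤3≤5 ✓
Π(2lᵢ+1) = 9×3×7 = 189
triangle coeff Δ(4,1,3) = 1/252
Σ_t [1,1]: t=1:−1/36 = -1/36
(3j)²=4/63 [(4 1 3; 0 0 0)], sign=+1
Σ_t [2,2]: t=2:+1/72 = 1/72
(3j)²=5/126 [(4 1 3; -1 1 0)], sign=-1
⇒ 4πI² = 10/21
I = (-1)√(10/21/(4π)) = -0.19466390
No selection rule forces the value: the integral is nonzero (none).

-0.194664 (none)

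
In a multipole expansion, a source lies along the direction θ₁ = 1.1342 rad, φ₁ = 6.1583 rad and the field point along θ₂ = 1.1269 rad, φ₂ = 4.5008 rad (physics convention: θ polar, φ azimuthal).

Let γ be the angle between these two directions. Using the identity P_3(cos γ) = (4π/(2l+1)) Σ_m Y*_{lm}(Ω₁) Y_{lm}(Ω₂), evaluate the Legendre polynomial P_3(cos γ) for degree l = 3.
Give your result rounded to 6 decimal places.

Summing Y*_{l m}(θ₁,φ₁)·Y_{l m}(θ₂,φ₂) over m ∈ [−3, 3]; prefactor 4π/(2·3+1) = 1.795196:
  term(m=-3) = +0.024538-0.092200i   from Y*(Ω₁)=+0.288945-0.113621i, Y(Ω₂)=+0.182223-0.247437i
  term(m=-2) = -0.125126-0.021918i   from Y*(Ω₁)=+0.343869-0.087720i, Y(Ω₂)=-0.326378-0.146997i
  term(m=-1) = -0.000061+0.000702i   from Y*(Ω₁)=-0.030790+0.003865i, Y(Ω₂)=+0.004770-0.022204i
  term(m=+0) = +0.110663+0.000000i   from Y*(Ω₁)=-0.332321-0.000000i, Y(Ω₂)=-0.333001+0.000000i
  term(m=+1) = -0.000061-0.000702i   from Y*(Ω₁)=+0.030790+0.003865i, Y(Ω₂)=-0.004770-0.022204i
  term(m=+2) = -0.125126+0.021918i   from Y*(Ω₁)=+0.343869+0.087720i, Y(Ω₂)=-0.326378+0.146997i
  term(m=+3) = +0.024538+0.092200i   from Y*(Ω₁)=-0.288945-0.113621i, Y(Ω₂)=-0.182223-0.247437i
Total Σ_m = -0.090634+0.000000i. Multiply by 1.795196: -0.162706+0.000000i. P_3(cos γ) = -0.162706

-0.162706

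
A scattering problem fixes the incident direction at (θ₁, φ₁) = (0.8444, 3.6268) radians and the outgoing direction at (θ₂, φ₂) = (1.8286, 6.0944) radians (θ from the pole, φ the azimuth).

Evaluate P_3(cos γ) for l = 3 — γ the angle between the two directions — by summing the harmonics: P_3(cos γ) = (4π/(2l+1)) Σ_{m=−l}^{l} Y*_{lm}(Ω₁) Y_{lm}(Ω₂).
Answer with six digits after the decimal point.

Addition theorem: P_3(cos γ) = (4π/7) Σ_m Y*_{lm}(Ω₁) Y_{lm}(Ω₂), m = −3…3:
  m=-3: (-0.020032, -0.173158) × (0.318314, 0.202396) = (0.028670, -0.059173)  (running Σ = (0.028670, -0.059173))
  m=-2: (0.214315, 0.313007) × (-0.226465, -0.089816) = (-0.020422, -0.090134)  (running Σ = (0.008248, -0.149307))
  m=-1: (-0.257670, -0.135856) × (-0.207185, -0.039585) = (0.048008, 0.038347)  (running Σ = (0.056256, -0.110960))
  m=0: (-0.196878, -0.000000) × (0.254509, 0.000000) = (-0.050107, -0.000000)  (running Σ = (0.006148, -0.110960))
  m=1: (0.257670, -0.135856) × (0.207185, -0.039585) = (0.048008, -0.038347)  (running Σ = (0.054156, -0.149307))
  m=2: (0.214315, -0.313007) × (-0.226465, 0.089816) = (-0.020422, 0.090134)  (running Σ = (0.033734, -0.059173))
  m=3: (0.020032, -0.173158) × (-0.318314, 0.202396) = (0.028670, 0.059173)  (running Σ = (0.062404, 0.000000))
Accumulated sum (0.062404, 0.000000); after 4π/(2l+1) scaling, (0.112028, 0.000000) ⇒ P_3 = 0.112028

0.112028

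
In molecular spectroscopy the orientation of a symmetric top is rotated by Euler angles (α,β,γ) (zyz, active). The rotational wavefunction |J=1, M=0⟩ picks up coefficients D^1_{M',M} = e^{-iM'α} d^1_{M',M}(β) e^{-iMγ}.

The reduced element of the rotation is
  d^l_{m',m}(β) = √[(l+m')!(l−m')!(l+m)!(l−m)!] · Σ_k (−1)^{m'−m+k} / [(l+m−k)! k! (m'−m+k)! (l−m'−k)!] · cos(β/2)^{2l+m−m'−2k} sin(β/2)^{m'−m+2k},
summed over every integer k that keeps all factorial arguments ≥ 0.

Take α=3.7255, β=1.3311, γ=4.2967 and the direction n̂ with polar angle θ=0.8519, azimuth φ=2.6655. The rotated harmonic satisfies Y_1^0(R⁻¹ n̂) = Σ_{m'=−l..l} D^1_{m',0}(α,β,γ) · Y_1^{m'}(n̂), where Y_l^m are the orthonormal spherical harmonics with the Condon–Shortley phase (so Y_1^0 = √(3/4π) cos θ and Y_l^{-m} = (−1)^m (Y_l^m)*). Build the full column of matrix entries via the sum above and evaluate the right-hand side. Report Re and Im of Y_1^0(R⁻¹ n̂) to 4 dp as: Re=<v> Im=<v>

Re=0.2510 Im=0.0000

Need the full column D^1_{m',0} for m'=−1..1 at α=3.7255, β=1.3311, γ=4.2967.
cos(β/2)=0.786577, sin(β/2)=0.617492
d^1_{-1,0}: single k=1 term ⇒ +0.686891;  D = -0.573083-0.378675i
d^1_{0,0}: k∈[0..1] ⇒ +0.618704 -0.381296 = +0.237408;  D = +0.237408+0.000000i
d^1_{1,0}: single k=0 term ⇒ -0.686891;  D = +0.573083-0.378675i
Y_1^{m'}(θ=0.8519,φ=2.6655) and Σ D·Y over m':
  (-0.5731-0.3787i)·(-0.2311-0.1192i)  (+0.2374+0.0000i)·(+0.3218+0.0000i)  (+0.5731-0.3787i)·(+0.2311-0.1192i)
Y_1^0(R⁻¹ n̂) = +0.251005+0.000000i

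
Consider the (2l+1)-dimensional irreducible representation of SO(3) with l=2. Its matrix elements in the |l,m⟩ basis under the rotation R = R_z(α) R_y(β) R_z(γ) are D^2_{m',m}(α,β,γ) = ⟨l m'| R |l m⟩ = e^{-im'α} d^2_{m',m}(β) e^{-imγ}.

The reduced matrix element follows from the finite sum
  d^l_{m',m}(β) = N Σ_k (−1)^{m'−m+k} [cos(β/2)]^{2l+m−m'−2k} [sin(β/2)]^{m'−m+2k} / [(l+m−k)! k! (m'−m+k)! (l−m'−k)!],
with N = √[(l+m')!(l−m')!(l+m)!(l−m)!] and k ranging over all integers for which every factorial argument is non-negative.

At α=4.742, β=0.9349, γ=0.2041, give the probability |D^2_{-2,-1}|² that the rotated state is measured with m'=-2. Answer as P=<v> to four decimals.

D^2_{-2,-1}(4.7420,0.9349,0.2041) = e^{-i·-2·4.7420}·d^2_{-2,-1}(0.9349)·e^{-i·-1·0.2041}. Compute d first:
c=cos(0.934900/2)=0.892720, s=sin(0.934900/2)=0.450611; N=√[1·24·1·6]=12.000000
k: max(0,(-1)−(-2))=1 … min(2+(-1),2−(-2))=1
  k=1: (−1)^0·12.0000/(6)·0.8927^3·0.4506^1 = +0.641177
d^2_{-2,-1}(0.9349) = +0.641177
|D^2_{-2,-1}|² = |d^2_{-2,-1}(β)|² = (+0.641177)² = 0.411109 (the z-rotation phases have unit modulus)

P=0.4111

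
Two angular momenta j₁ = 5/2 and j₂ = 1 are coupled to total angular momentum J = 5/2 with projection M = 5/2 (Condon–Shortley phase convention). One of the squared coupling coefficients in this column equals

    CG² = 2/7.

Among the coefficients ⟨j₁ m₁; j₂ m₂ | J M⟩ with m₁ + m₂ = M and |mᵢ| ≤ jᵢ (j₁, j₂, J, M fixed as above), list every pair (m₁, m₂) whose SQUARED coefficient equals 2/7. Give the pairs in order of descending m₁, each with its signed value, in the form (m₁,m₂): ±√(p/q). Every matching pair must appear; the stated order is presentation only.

(3/2,1): −√(2/7)

Admissible pairs with m₁+m₂ = M = 5/2: (3/2,1), (5/2,0)
  (m₁,m₂)=(5/2,0): CG² = 5/7, CG = +√(5/7)
  (m₁,m₂)=(3/2,1): CG² = 2/7, CG = −√(2/7)   ← matches the target
Pairs with CG² = 2/7: (3/2,1): −√(2/7)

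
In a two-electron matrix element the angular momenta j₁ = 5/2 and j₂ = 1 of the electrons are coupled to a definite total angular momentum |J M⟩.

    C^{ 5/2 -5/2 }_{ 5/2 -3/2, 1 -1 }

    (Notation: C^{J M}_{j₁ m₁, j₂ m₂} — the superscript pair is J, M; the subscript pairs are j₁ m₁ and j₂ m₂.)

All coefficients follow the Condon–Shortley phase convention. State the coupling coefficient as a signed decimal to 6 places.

√[6·1!4!1!/7! · 1!4!0!2!0!5!] = √(1152/7)
  +(−1)^0/∏(0,1,4,0,0,1)! = 1/24  (running 1/24)
⟨..|..⟩ = √(1152/7)·(1/24) = +0.534522

+0.534522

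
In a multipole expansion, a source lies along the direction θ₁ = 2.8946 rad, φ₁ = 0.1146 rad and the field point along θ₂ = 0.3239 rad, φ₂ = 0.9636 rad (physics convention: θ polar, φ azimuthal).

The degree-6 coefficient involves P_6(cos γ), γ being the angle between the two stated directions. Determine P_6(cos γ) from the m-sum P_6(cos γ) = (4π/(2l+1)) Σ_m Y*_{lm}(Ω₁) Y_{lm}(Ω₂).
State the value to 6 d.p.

Term-by-term m-sum for l=6 (normalisation 4π/13 = 0.966644):
  m=-6: (0.00008 + 0.00007j) × (0.00044 + 0.00024j) = 0.00000 + 0.00000j  (running Σ = 0.00000 + 0.00000j)
  m=-5: (-0.00119 - 0.00077j) × (0.00055 + 0.00515j) = 0.00000 - 0.00001j  (running Σ = 0.00000 - 0.00001j)
  m=-4: (0.01068 + 0.00527j) × (-0.02461 + 0.02127j) = -0.00037 + 0.00010j  (running Σ = -0.00037 + 0.00009j)
  m=-3: (-0.06381 - 0.02285j) × (-0.13279 - 0.03402j) = 0.00770 + 0.00520j  (running Σ = 0.00732 + 0.00530j)
  m=-2: (0.25119 + 0.05860j) × (-0.13210 - 0.35483j) = -0.01239 - 0.09687j  (running Σ = -0.00506 - 0.09157j)
  m=-1: (-0.57886 - 0.06663j) × (0.33277 - 0.47897j) = -0.22454 + 0.25508j  (running Σ = -0.22960 + 0.16351j)
  m=0: (0.46145 + 0.00000j) × (0.16662 + 0.00000j) = 0.07689 + 0.00000j  (running Σ = -0.15272 + 0.16351j)
  m=1: (0.57886 - 0.06663j) × (-0.33277 - 0.47897j) = -0.22454 - 0.25508j  (running Σ = -0.37725 - 0.09157j)
  m=2: (0.25119 - 0.05860j) × (-0.13210 + 0.35483j) = -0.01239 + 0.09687j  (running Σ = -0.38964 + 0.00530j)
  m=3: (0.06381 - 0.02285j) × (0.13279 - 0.03402j) = 0.00770 - 0.00520j  (running Σ = -0.38195 + 0.00009j)
  m=4: (0.01068 - 0.00527j) × (-0.02461 - 0.02127j) = -0.00037 - 0.00010j  (running Σ = -0.38232 - 0.00001j)
  m=5: (0.00119 - 0.00077j) × (-0.00055 + 0.00515j) = 0.00000 + 0.00001j  (running Σ = -0.38232 + 0.00000j)
  m=6: (0.00008 - 0.00007j) × (0.00044 - 0.00024j) = 0.00000 - 0.00000j  (running Σ = -0.38232 + 0.00000j)
Total Σ_m = -0.38232 + 0.00000j. Multiply by 0.966644: -0.36956 + 0.00000j. P_6(cos γ) = -0.369565

-0.369565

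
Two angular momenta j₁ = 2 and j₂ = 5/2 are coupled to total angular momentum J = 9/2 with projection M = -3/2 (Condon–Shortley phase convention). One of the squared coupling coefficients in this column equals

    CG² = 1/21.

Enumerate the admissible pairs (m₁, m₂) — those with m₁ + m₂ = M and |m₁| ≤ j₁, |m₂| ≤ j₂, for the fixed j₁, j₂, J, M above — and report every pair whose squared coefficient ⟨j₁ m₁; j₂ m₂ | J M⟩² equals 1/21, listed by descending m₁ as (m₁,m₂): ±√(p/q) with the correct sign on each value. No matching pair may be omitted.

(1,-5/2): +√(1/21)

Admissible pairs with m₁+m₂ = M = -3/2: (-2,1/2), (-1,-1/2), (0,-3/2), (1,-5/2)
  (m₁,m₂)=(1,-5/2): CG² = 1/21, CG = +√(1/21)   ← matches the target
  (m₁,m₂)=(0,-3/2): CG² = 5/14, CG = +√(5/14)
  (m₁,m₂)=(-1,-1/2): CG² = 10/21, CG = +√(10/21)
  (m₁,m₂)=(-2,1/2): CG² = 5/42, CG = +√(5/42)
Pairs with CG² = 1/21: (1,-5/2): +√(1/21)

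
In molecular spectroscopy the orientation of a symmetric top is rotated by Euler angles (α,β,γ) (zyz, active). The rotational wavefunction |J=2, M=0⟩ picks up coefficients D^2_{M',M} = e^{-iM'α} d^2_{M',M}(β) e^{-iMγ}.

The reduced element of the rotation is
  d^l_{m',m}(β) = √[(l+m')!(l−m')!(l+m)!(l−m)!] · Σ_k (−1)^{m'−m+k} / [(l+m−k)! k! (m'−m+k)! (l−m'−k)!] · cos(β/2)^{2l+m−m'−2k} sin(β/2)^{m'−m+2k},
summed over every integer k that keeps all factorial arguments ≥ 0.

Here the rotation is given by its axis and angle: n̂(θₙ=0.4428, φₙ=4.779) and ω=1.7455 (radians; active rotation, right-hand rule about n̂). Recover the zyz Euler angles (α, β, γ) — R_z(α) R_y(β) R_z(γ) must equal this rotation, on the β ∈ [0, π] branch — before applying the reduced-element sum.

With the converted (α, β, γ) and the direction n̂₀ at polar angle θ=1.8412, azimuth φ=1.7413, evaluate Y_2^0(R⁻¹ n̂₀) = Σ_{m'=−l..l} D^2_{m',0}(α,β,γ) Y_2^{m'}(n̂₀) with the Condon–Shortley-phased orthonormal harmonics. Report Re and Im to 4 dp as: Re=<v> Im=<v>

Re=0.0286 Im=0.0000

Axis–angle → zyz. n̂ = (sinθₙcosφₙ, sinθₙsinφₙ, cosθₙ) = (+0.028520, -0.427521, +0.903555), ω = 1.7455.
R = I cosω + sinω [n̂]ₓ + (1−cosω) n̂n̂ᵀ gives
  R = [-0.172862, -0.904114, -0.390765; +0.875490, +0.040727, -0.481518; +0.451262, -0.425346, +0.784502]
β = atan2(√(R₁₃²+R₂₃²), R₃₃) = 0.668904; α = atan2(R₂₃, R₁₃) mod 2π = 4.030659; γ = atan2(R₃₂, −R₃₁) mod 2π = 3.897437
Need the full column D^2_{m',0} for m'=−2..2 at α=4.0307, β=0.6689, γ=3.8974.
cos(β/2)=0.944590, sin(β/2)=0.328251
d^2_{-2,0}: single k=2 term ⇒ +0.235492;  D = -0.048477+0.230448i
d^2_{-1,0}: k∈[1..2] ⇒ +0.677661 -0.081835 = +0.595827;  D = -0.375453-0.462649i
d^2_{0,0}: k∈[0..2] ⇒ +0.796112 -0.384557 +0.011610 = +0.423165;  D = +0.423165+0.000000i
d^2_{1,0}: k∈[0..1] ⇒ -0.677661 +0.081835 = -0.595827;  D = +0.375453-0.462649i
d^2_{2,0}: single k=0 term ⇒ +0.235492;  D = -0.048477-0.230448i
Y_2^{m'}(θ=1.8412,φ=1.7413) and Σ D·Y over m':
  (-0.0485+0.2304i)·(-0.3381+0.1200i)  (-0.3755-0.4626i)·(+0.0337+0.1960i)  (+0.4232+0.0000i)·(-0.2479+0.0000i)  (+0.3755-0.4626i)·(-0.0337+0.1960i)  (-0.0485-0.2304i)·(-0.3381-0.1200i)
Y_2^0(R⁻¹ n̂) = +0.028593-0.000000i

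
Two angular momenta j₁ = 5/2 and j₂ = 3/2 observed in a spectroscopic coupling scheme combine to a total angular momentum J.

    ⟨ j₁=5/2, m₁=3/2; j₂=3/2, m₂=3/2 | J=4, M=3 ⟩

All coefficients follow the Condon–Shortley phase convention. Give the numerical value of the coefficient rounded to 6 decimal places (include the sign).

+√(5/8) ≈ +0.790569

triangle: 0!·5!·3!/9! = 720/362880
(j±m)!: 4!·1!·3!·0!·7!·1! = 725760
prefactor² = (2J+1)·Δ·N² = 12960
  k=0: +1/(0!·0!·1!·3!·4!·0!) = 1/144
Σ = 1/144  ⇒  CG² = 12960·(1/144)² = 5/8
CG = +√(5/8) = +0.790569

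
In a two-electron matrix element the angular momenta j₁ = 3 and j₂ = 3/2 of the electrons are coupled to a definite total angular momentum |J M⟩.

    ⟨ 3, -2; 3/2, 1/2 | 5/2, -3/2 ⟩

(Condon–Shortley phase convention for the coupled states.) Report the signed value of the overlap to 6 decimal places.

triangle: 2!*4!*1!/8! = 48/40320
(j±m)!: 1!*5!*2!*1!*1!*4! = 5760
prefactor² = (2J+1)*Δ*N² = 288/7
  k=1: −1/(1!*1!*4!*1!*0!*0!) = -1/24
  k=2: +1/(2!*0!*3!*0!*1!*1!) = 1/12
Σ = 1/24  ⇒  CG² = 288/7*(1/24)² = 1/14
CG = +√(1/14) = +0.267261

+0.267261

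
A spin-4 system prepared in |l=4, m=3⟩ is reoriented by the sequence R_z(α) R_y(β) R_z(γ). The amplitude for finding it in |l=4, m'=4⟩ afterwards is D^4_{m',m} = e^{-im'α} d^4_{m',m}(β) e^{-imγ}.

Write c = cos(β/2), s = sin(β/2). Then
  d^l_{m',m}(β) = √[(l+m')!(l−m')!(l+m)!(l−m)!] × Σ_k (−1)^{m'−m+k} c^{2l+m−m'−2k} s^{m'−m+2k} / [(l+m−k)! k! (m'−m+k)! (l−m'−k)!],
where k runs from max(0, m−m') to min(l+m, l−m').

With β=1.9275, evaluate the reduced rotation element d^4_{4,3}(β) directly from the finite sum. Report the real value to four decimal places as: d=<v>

d^4_{4,3}(β=1.9275) via the finite sum:
Half-angle: c=0.570444, s=0.821337. N=√(40320·1·5040·1)=14255.272709
k∈{0} keeps every argument non-negative
  k=0: (−1)^1·14255.2727/(5040)·0.5704^7·0.8213^1 = -0.045662
d^4_{4,3}(1.9275) = -0.045662

d=-0.0457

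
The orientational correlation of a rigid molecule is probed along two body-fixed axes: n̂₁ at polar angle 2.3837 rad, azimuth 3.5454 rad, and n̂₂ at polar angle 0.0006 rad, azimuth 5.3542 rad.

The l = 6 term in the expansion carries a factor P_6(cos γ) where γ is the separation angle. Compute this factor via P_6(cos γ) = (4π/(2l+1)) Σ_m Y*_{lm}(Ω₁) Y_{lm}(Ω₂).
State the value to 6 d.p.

-0.210098

Term-by-term m-sum for l=6 (normalisation 4π/13 = 0.966644):
  m=-6: (-0.03836 + 0.03356j) × (0.00000 - 0.00000j) = -0.00000 + 0.00000j  (running Σ = -0.00000 + 0.00000j)
  m=-5: (-0.08084 + 0.16810j) × (-0.00000 - 0.00000j) = 0.00000 + 0.00000j  (running Σ = 0.00000 + 0.00000j)
  m=-4: (-0.01699 + 0.38217j) × (-0.00000 - 0.00000j) = 0.00000 - 0.00000j  (running Σ = 0.00000 - 0.00000j)
  m=-3: (0.15144 + 0.40311j) × (-0.00000 + 0.00000j) = -0.00000 - 0.00000j  (running Σ = -0.00000 - 0.00000j)
  m=-2: (0.07311 + 0.07644j) × (-0.00000 + 0.00000j) = -0.00000 + 0.00000j  (running Σ = -0.00000 + 0.00000j)
  m=-1: (-0.31067 - 0.13275j) × (0.00118 + 0.00158j) = -0.00016 - 0.00065j  (running Σ = -0.00016 - 0.00065j)
  m=0: (-0.21338 + 0.00000j) × (1.01710 + 0.00000j) = -0.21703 + 0.00000j  (running Σ = -0.21719 - 0.00065j)
  m=1: (0.31067 - 0.13275j) × (-0.00118 + 0.00158j) = -0.00016 + 0.00065j  (running Σ = -0.21735 + 0.00000j)
  m=2: (0.07311 - 0.07644j) × (-0.00000 - 0.00000j) = -0.00000 - 0.00000j  (running Σ = -0.21735 - 0.00000j)
  m=3: (-0.15144 + 0.40311j) × (0.00000 + 0.00000j) = -0.00000 + 0.00000j  (running Σ = -0.21735 - 0.00000j)
  m=4: (-0.01699 - 0.38217j) × (-0.00000 + 0.00000j) = 0.00000 + 0.00000j  (running Σ = -0.21735 + 0.00000j)
  m=5: (0.08084 + 0.16810j) × (0.00000 - 0.00000j) = 0.00000 - 0.00000j  (running Σ = -0.21735 + 0.00000j)
  m=6: (-0.03836 - 0.03356j) × (0.00000 + 0.00000j) = -0.00000 - 0.00000j  (running Σ = -0.21735 + 0.00000j)
Accumulated sum -0.21735 + 0.00000j; after 4π/(2l+1) scaling, -0.21010 + 0.00000j ⇒ P_6 = -0.210098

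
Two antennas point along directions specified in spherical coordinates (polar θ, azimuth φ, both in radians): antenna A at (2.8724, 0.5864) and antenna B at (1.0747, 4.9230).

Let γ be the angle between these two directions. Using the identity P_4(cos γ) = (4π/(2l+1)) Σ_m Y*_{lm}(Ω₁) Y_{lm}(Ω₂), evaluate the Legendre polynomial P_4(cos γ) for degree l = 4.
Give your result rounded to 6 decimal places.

Addition theorem: P_4(cos γ) = (4π/9) Σ_m Y*_{lm}(Ω₁) Y_{lm}(Ω₂), m = −4…4:
  [-4]  conj(Y_{4,-4})(Ω₁) = (-0.001549, 0.001582) ; Y_{4,-4}(Ω₂) = (0.176208, -0.197552) ; Δ = (0.000040, 0.000585)
  [-3]  conj(Y_{4,-3})(Ω₁) = (0.004251, -0.022296) ; Y_{4,-3}(Ω₂) = (-0.239351, -0.327015) ; Δ = (-0.008309, 0.003946)
  [-2]  conj(Y_{4,-2})(Ω₁) = (0.050482, 0.120072) ; Y_{4,-2}(Ω₂) = (-0.138364, 0.061993) ; Δ = (-0.014428, -0.013484)
  [-1]  conj(Y_{4,-1})(Ω₁) = (-0.354082, -0.235236) ; Y_{4,-1}(Ω₂) = (-0.058542, -0.273841) ; Δ = (-0.043688, 0.110733)
  [+0]  conj(Y_{4,0})(Ω₁) = (0.565514, -0.000000) ; Y_{4,0}(Ω₂) = (-0.211618, 0.000000) ; Δ = (-0.119673, 0.000000)
  [+1]  conj(Y_{4,1})(Ω₁) = (0.354082, -0.235236) ; Y_{4,1}(Ω₂) = (0.058542, -0.273841) ; Δ = (-0.043688, -0.110733)
  [+2]  conj(Y_{4,2})(Ω₁) = (0.050482, -0.120072) ; Y_{4,2}(Ω₂) = (-0.138364, -0.061993) ; Δ = (-0.014428, 0.013484)
  [+3]  conj(Y_{4,3})(Ω₁) = (-0.004251, -0.022296) ; Y_{4,3}(Ω₂) = (0.239351, -0.327015) ; Δ = (-0.008309, -0.003946)
  [+4]  conj(Y_{4,4})(Ω₁) = (-0.001549, -0.001582) ; Y_{4,4}(Ω₂) = (0.176208, 0.197552) ; Δ = (0.000040, -0.000585)
Total Σ_m = (-0.252445, -0.000000). Multiply by 1.396263: (-0.352479, -0.000000). P_4(cos γ) = -0.352479

-0.352479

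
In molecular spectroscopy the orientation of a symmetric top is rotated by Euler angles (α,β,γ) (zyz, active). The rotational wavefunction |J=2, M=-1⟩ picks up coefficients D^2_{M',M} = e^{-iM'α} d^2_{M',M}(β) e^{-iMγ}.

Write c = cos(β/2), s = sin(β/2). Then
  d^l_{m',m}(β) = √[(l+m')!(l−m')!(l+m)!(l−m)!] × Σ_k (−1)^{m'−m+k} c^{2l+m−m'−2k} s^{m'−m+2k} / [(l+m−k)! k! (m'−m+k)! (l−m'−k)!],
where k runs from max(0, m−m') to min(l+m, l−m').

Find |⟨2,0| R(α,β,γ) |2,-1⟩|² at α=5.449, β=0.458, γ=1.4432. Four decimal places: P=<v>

D^2_{0,-1}(5.4490,0.4580,1.4432) = e^{-i·0·5.4490}·d^2_{0,-1}(0.4580)·e^{-i·-1·1.4432}. Compute d first:
c=cos(0.458000/2)=0.973894, s=sin(0.458000/2)=0.227004; N=√[2·2·1·6]=4.898979
The bounds max(0,m−m')=0 and min(l+m,l−m')=1 give 2 terms
  k=0: (−1)^1·4.8990/(2)·0.9739^3·0.2270^1 = -0.513622
  k=1: (−1)^2·4.8990/(2)·0.9739^1·0.2270^3 = +0.027905
d^2_{0,-1}(0.4580) = -0.513622 +0.027905 = -0.485717
|D^2_{0,-1}|² = |d^2_{0,-1}(β)|² = (-0.485717)² = 0.235921 (the z-rotation phases have unit modulus)

P=0.2359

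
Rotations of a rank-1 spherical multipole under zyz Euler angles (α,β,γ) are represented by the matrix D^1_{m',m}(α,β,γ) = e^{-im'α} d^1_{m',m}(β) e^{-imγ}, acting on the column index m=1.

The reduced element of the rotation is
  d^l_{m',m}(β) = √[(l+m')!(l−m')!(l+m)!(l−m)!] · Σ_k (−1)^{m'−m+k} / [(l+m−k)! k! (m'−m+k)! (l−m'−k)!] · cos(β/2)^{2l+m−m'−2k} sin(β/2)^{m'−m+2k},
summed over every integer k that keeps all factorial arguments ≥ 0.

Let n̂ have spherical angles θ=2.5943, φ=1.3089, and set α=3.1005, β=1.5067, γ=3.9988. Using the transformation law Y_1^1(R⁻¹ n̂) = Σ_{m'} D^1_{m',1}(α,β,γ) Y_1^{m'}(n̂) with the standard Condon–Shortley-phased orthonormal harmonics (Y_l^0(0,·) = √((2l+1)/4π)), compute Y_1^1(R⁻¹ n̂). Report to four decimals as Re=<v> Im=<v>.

Need the full column D^1_{m',1} for m'=−1..1 at α=3.1005, β=1.5067, γ=3.9988.
cos(β/2)=0.729401, sin(β/2)=0.684086
d^1_{-1,1}: single k=2 term ⇒ +0.467974;  D = +0.291520-0.366081i
d^1_{0,1}: single k=1 term ⇒ +0.705655;  D = -0.461887+0.533487i
d^1_{1,1}: single k=0 term ⇒ +0.532026;  D = +0.364468-0.387576i
Y_1^{m'}(θ=2.5943,φ=1.3089) and Σ D·Y over m':
  (+0.2915-0.3661i)·(+0.0465-0.1737i)  (-0.4619+0.5335i)·(-0.4172+0.0000i)  (+0.3645-0.3876i)·(-0.0465-0.1737i)
Y_1^1(R⁻¹ n̂) = +0.058443-0.335506i

Re=0.0584 Im=-0.3355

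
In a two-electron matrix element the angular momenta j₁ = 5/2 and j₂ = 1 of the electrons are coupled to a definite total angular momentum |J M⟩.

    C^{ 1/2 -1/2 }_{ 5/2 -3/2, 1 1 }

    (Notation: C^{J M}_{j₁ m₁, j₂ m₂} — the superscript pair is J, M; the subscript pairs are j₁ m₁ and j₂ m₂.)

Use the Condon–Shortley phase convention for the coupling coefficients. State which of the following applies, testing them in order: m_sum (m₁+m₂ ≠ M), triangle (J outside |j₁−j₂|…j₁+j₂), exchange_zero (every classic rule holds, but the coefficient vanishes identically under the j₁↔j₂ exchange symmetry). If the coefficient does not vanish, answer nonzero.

m-sum: m₁+m₂ = -3/2+1 = -1/2, M = -1/2  ✓
triangle: need |j₁−j₂| ≤ J ≤ j₁+j₂, i.e. J ∈ [3/2, 7/2]; J = 1/2 is outside ✗ ⇒ coefficient is 0

triangle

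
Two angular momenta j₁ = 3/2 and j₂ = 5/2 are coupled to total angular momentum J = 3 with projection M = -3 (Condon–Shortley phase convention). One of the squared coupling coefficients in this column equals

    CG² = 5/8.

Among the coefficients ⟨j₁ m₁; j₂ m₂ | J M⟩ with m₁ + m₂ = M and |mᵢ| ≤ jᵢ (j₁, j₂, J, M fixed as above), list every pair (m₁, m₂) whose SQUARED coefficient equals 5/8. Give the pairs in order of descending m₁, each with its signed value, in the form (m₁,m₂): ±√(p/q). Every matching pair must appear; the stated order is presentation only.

Admissible pairs with m₁+m₂ = M = -3: (-3/2,-3/2), (-1/2,-5/2)
  (m₁,m₂)=(-1/2,-5/2): CG² = 5/8, CG = +√(5/8)   ← matches the target
  (m₁,m₂)=(-3/2,-3/2): CG² = 3/8, CG = −√(3/8)
Pairs with CG² = 5/8: (-1/2,-5/2): +√(5/8)

(-1/2,-5/2): +√(5/8)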